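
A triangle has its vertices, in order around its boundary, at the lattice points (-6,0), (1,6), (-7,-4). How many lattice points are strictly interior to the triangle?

By the shoelace formula, twice the signed area is |((-6)·6 − 1·0) + (1·(-4) − (-7)·6) + ((-7)·0 − (-6)·(-4))| = 22, so the area is 11.
The number of boundary lattice points is Σ gcd(|Δx|,|Δy|) = gcd(7,6) + gcd(8,10) + gcd(1,4) = 1+2+1 = 4.
Pick's theorem gives I = A − B/2 + 1 = 11 − 4/2 + 1 = 10.

10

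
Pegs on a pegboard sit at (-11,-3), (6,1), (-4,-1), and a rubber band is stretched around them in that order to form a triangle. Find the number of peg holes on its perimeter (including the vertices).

Summing gcd(|Δx|,|Δy|) over the edges gives the boundary count: gcd(17,4) + gcd(10,2) + gcd(7,2) = 1+2+1 = 4.

4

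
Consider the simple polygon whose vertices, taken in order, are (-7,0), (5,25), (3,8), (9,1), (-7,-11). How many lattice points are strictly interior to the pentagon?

The shoelace formula gives twice the area as |((-7)·25 − 5·0) + (5·8 − 3·25) + (3·1 − 9·8) + (9·(-11) − (-7)·1) + ((-7)·0 − (-7)·(-11))| = 448, so the area is 224.
Summing gcd(|Δx|,|Δy|) over the edges gives the boundary count: gcd(12,25) + gcd(2,17) + gcd(6,7) + gcd(16,12) + gcd(0,11) = 1+1+1+4+11 = 18.
Pick's theorem gives I = A − B/2 + 1 = 224 − 18/2 + 1 = 216.

216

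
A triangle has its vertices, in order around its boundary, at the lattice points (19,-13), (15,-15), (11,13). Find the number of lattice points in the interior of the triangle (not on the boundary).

57

By the shoelace formula, twice the signed area is |[19·(-15) − 15·(-13)] + [15·13 − 11·(-15)] + [11·(-13) − 19·13]| = 120, so the area is 60.
The number of boundary lattice points is Σ gcd(|Δx|,|Δy|) = gcd(4,2) + gcd(4,28) + gcd(8,26) = 2+4+2 = 8.
Pick's theorem gives I = A − B/2 + 1 = 60 − 8/2 + 1 = 57.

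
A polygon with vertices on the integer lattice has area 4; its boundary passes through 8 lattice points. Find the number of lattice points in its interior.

From Pick's theorem, I = A − B/2 + 1 = 4 − 8/2 + 1 = 1.

1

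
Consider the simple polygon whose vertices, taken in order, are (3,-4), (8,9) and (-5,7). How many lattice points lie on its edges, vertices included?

3

The number of boundary lattice points is Σ gcd(|Δx|,|Δy|) = gcd(5,13) + gcd(13,2) + gcd(8,11) = 1+1+1 = 3.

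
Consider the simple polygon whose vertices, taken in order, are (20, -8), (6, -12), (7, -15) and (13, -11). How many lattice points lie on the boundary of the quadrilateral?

6

Along each edge there are gcd(|Δx|,|Δy|)+1 lattice points, so counting each shared vertex once the boundary has gcd(14,4) + gcd(1,3) + gcd(6,4) + gcd(7,3) = 2+1+2+1 = 6.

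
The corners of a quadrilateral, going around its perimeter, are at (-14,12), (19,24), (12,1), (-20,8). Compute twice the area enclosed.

Using the shoelace formula, 2A = |((-14)·24 − 19·12) + (19·1 − 12·24) + (12·8 − (-20)·1) + ((-20)·12 − (-14)·8)| = 845, so the area is 422.5.

845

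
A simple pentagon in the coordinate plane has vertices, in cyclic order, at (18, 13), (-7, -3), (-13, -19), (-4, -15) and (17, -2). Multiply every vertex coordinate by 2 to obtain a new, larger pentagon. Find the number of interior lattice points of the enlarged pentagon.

The shoelace formula gives twice the area as |(18·(-3) − (-7)·13) + ((-7)·(-19) − (-13)·(-3)) + ((-13)·(-15) − (-4)·(-19)) + ((-4)·(-2) − 17·(-15)) + (17·13 − 18·(-2))| = 770, so the area is 385.
Summing gcd(|Δx|,|Δy|) over the edges gives the boundary count: gcd(25,16) + gcd(6,16) + gcd(9,4) + gcd(21,13) + gcd(1,15) = 1+2+1+1+1 = 6.
Scaling by 2 multiplies the area by 2² = 4 (so the new area is 1540) and multiplies the boundary lattice-point count by 2, giving 12.
By Pick's theorem, the interior count of the dilated polygon is 1540 − 12/2 + 1 = 1535.

1535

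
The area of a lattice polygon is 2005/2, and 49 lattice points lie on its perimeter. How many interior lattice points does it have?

From Pick's theorem, I = A − B/2 + 1 = 2005/2 − 49/2 + 1 = 979.

979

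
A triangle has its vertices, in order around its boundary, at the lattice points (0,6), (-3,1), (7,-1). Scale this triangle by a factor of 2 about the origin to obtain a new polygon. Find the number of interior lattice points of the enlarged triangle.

The shoelace formula gives twice the area as |[0·1 − (-3)·6] + [(-3)·(-1) − 7·1] + [7·6 − 0·(-1)]| = 56, so the area is 28.
Along each edge there are gcd(|Δx|,|Δy|)+1 lattice points, so counting each shared vertex once the boundary has gcd(3,5) + gcd(10,2) + gcd(7,7) = 1+2+7 = 10.
Scaling by 2 multiplies the area by 2² = 4 (so the new area is 112) and multiplies the boundary lattice-point count by 2, giving 20.
By Pick's theorem, the interior count of the dilated polygon is 112 − 20/2 + 1 = 103.

103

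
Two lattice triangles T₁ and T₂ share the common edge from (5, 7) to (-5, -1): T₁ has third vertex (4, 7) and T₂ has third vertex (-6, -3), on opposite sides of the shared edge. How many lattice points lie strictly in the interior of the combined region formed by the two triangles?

9

The union is the simple quadrilateral with vertices (5, 7), (4, 7), (-5, -1), (-6, -3) in order.
The shoelace formula gives twice the area as |[5·7 − 4·7] + [4·(-1) − (-5)·7] + [(-5)·(-3) − (-6)·(-1)] + [(-6)·7 − 5·(-3)]| = 20, so the area is 10.
Along each edge there are gcd(|Δx|,|Δy|)+1 lattice points, so counting each shared vertex once the boundary has gcd(1,0) + gcd(9,8) + gcd(1,2) + gcd(11,10) = 1+1+1+1 = 4.
By Pick's theorem I = A − B/2 + 1 = 10 − 4/2 + 1 = 9.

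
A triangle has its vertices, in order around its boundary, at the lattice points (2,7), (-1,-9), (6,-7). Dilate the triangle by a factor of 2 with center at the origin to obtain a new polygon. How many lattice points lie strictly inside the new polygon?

209

Using the shoelace formula, 2A = |[2·(-9) − (-1)·7] + [(-1)·(-7) − 6·(-9)] + [6·7 − 2·(-7)]| = 106, so the area is 53.
The number of boundary lattice points is Σ gcd(|Δx|,|Δy|) = gcd(3,16) + gcd(7,2) + gcd(4,14) = 1+1+2 = 4.
Scaling by 2 multiplies the area by 2² = 4 (so the new area is 212) and multiplies the boundary lattice-point count by 2, giving 8.
By Pick's theorem, the interior count of the dilated polygon is 212 − 8/2 + 1 = 209.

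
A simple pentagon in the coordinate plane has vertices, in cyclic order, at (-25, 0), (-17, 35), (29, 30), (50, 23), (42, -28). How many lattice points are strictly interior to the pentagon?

The shoelace formula gives twice the area as |[(-25)·35 − (-17)·0] + [(-17)·30 − 29·35] + [29·23 − 50·30] + [50·(-28) − 42·23] + [42·0 − (-25)·(-28)]| = 6299, so the area is 6299/2.
Summing gcd(|Δx|,|Δy|) over the edges gives the boundary count: gcd(8,35) + gcd(46,5) + gcd(21,7) + gcd(8,51) + gcd(67,28) = 1+1+7+1+1 = 11.
By Pick's theorem A = I + B/2 − 1, so I = 6299/2 − 11/2 + 1 = 3145.

3145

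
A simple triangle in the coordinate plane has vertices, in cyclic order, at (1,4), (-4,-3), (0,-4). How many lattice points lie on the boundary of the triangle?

3

Along each edge there are gcd(|Δx|,|Δy|)+1 lattice points, so counting each shared vertex once the boundary has gcd(5,7) + gcd(4,1) + gcd(1,8) = 1+1+1 = 3.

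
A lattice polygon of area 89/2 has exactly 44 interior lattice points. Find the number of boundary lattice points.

Pick's theorem gives A = I + B/2 − 1, so B = 2(A − I + 1) = 2(89/2 − 44 + 1) = 3.

3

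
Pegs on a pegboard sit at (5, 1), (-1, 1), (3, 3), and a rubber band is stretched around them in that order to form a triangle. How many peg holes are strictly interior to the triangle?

2

The shoelace formula gives twice the area as |(5·1 − (-1)·1) + ((-1)·3 − 3·1) + (3·1 − 5·3)| = 12, so the area is 6.
Summing gcd(|Δx|,|Δy|) over the edges gives the boundary count: gcd(6,0) + gcd(4,2) + gcd(2,2) = 6+2+2 = 10.
By Pick's theorem A = I + B/2 − 1, so I = 6 − 10/2 + 1 = 2.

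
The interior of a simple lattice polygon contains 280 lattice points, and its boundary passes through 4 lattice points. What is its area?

Pick's theorem states A = I + B/2 − 1, so A = 280 + 4/2 − 1 = 281.

281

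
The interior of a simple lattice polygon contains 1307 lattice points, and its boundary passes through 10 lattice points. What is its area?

Pick's theorem states A = I + B/2 − 1, so A = 1307 + 10/2 − 1 = 1311.

1311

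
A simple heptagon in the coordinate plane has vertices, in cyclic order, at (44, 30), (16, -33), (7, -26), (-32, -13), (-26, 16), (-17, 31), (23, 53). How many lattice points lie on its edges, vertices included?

Along each edge there are gcd(|Δx|,|Δy|)+1 lattice points, so counting each shared vertex once the boundary has gcd(28,63) + gcd(9,7) + gcd(39,13) + gcd(6,29) + gcd(9,15) + gcd(40,22) + gcd(21,23) = 7+1+13+1+3+2+1 = 28.

28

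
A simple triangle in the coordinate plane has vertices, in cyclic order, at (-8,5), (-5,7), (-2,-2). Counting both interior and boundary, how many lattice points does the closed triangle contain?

20

By the shoelace formula, twice the signed area is |[(-8)·7 − (-5)·5] + [(-5)·(-2) − (-2)·7] + [(-2)·5 − (-8)·(-2)]| = 33, so the area is 33/2.
Along each edge there are gcd(|Δx|,|Δy|)+1 lattice points, so counting each shared vertex once the boundary has gcd(3,2) + gcd(3,9) + gcd(6,7) = 1+3+1 = 5.
Pick's theorem gives I = A − B/2 + 1 = 33/2 − 5/2 + 1 = 15, so the closed region contains I + B = 15 + 5 = 20 lattice points.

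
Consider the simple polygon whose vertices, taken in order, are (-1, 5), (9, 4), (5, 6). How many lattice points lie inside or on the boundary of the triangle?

11

Using the shoelace formula, 2A = |((-1)·4 − 9·5) + (9·6 − 5·4) + (5·5 − (-1)·6)| = 16, so the area is 8.
The number of boundary lattice points is Σ gcd(|Δx|,|Δy|) = gcd(10,1) + gcd(4,2) + gcd(6,1) = 1+2+1 = 4.
Pick's theorem gives I = A − B/2 + 1 = 8 − 4/2 + 1 = 7, so the closed region contains I + B = 7 + 4 = 11 lattice points.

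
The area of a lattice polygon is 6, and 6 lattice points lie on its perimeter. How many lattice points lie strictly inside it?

4

Pick's theorem A = I + B/2 − 1 rearranges to I = A − B/2 + 1 = 6 − 6/2 + 1 = 4.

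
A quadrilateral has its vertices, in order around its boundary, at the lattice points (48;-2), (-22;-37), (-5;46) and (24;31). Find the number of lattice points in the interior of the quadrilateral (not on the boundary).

By the shoelace formula, twice the signed area is |(48·(-37) − (-22)·(-2)) + ((-22)·46 − (-5)·(-37)) + ((-5)·31 − 24·46) + (24·(-2) − 48·31)| = 5812, so the area is 2906.
Along each edge there are gcd(|Δx|,|Δy|)+1 lattice points, so counting each shared vertex once the boundary has gcd(70,35) + gcd(17,83) + gcd(29,15) + gcd(24,33) = 35+1+1+3 = 40.
Pick's theorem gives I = A − B/2 + 1 = 2906 − 40/2 + 1 = 2887.

2887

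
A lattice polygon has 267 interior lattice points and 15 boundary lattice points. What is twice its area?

547

By Pick's theorem, A = I + B/2 − 1 = 267 + 15/2 − 1 = 547/2.
Hence 2A = 547.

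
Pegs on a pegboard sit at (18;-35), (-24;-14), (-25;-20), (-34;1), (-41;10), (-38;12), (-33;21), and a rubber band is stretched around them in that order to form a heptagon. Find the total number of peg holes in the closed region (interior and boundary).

867

By the shoelace formula, twice the signed area is |[18·(-14) − (-24)·(-35)] + [(-24)·(-20) − (-25)·(-14)] + [(-25)·1 − (-34)·(-20)] + [(-34)·10 − (-41)·1] + [(-41)·12 − (-38)·10] + [(-38)·21 − (-33)·12] + [(-33)·(-35) − 18·21]| = 1703, so the area is 1703/2.
The number of boundary lattice points is Σ gcd(|Δx|,|Δy|) = gcd(42,21) + gcd(1,6) + gcd(9,21) + gcd(7,9) + gcd(3,2) + gcd(5,9) + gcd(51,56) = 21+1+3+1+1+1+1 = 29.
Pick's theorem gives I = A − B/2 + 1 = 1703/2 − 29/2 + 1 = 838, so the closed region contains I + B = 838 + 29 = 867 lattice points.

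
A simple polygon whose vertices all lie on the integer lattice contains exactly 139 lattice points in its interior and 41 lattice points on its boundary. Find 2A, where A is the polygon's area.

317

By Pick's theorem, A = I + B/2 − 1 = 139 + 41/2 − 1 = 317/2.
Hence 2A = 317.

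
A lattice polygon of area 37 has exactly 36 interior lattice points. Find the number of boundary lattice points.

Pick's theorem gives A = I + B/2 − 1, so B = 2(A − I + 1) = 2(37 − 36 + 1) = 4.

4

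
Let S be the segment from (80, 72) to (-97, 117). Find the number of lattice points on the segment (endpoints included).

The number of lattice points on a segment between lattice points is gcd(|Δx|,|Δy|) + 1 = gcd(177,45) + 1 = 3 + 1 = 4.

4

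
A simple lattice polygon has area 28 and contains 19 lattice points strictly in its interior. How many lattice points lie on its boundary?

Pick's theorem gives A = I + B/2 − 1, so B = 2(A − I + 1) = 2(28 − 19 + 1) = 20.

20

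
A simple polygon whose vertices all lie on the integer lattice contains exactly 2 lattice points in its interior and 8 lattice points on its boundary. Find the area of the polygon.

5

Pick's theorem states A = I + B/2 − 1, so A = 2 + 8/2 − 1 = 5.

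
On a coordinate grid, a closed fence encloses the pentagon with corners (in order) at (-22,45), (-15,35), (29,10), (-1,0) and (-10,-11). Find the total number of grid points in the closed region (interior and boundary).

975

By the shoelace formula, twice the signed area is |((-22)·35 − (-15)·45) + ((-15)·10 − 29·35) + (29·0 − (-1)·10) + ((-1)·(-11) − (-10)·0) + ((-10)·45 − (-22)·(-11))| = 1931, so the area is 965.5.
The number of boundary lattice points is Σ gcd(|Δx|,|Δy|) = gcd(7,10) + gcd(44,25) + gcd(30,10) + gcd(9,11) + gcd(12,56) = 1+1+10+1+4 = 17.
Pick's theorem gives I = A − B/2 + 1 = 965.5 − 17/2 + 1 = 958, so the closed region contains I + B = 958 + 17 = 975 lattice points.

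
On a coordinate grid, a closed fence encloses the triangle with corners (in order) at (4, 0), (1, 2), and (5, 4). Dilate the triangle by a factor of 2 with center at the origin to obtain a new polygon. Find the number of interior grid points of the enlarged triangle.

By the shoelace formula, twice the signed area is |(4·2 − 1·0) + (1·4 − 5·2) + (5·0 − 4·4)| = 14, so the area is 7.
The number of boundary lattice points is Σ gcd(|Δx|,|Δy|) = gcd(3,2) + gcd(4,2) + gcd(1,4) = 1+2+1 = 4.
Scaling by 2 multiplies the area by 2² = 4 (so the new area is 28) and multiplies the boundary lattice-point count by 2, giving 8.
By Pick's theorem, the interior count of the dilated polygon is 28 − 8/2 + 1 = 25.

25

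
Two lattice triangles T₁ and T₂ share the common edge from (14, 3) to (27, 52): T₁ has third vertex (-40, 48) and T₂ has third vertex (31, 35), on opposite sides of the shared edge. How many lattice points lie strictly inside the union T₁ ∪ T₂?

1819

The union is the simple quadrilateral with vertices (14, 3), (-40, 48), (27, 52), (31, 35) in order.
By the shoelace formula, twice the signed area is |[14·48 − (-40)·3] + [(-40)·52 − 27·48] + [27·35 − 31·52] + [31·3 − 14·35]| = 3648, so the area is 1824.
Along each edge there are gcd(|Δx|,|Δy|)+1 lattice points, so counting each shared vertex once the boundary has gcd(54,45) + gcd(67,4) + gcd(4,17) + gcd(17,32) = 9+1+1+1 = 12.
By Pick's theorem I = A − B/2 + 1 = 1824 − 12/2 + 1 = 1819.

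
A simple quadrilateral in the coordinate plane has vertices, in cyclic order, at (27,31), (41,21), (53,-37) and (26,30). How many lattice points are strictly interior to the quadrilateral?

Using the shoelace formula, 2A = |[27·21 − 41·31] + [41·(-37) − 53·21] + [53·30 − 26·(-37)] + [26·31 − 27·30]| = 786, so the area is 393.
Along each edge there are gcd(|Δx|,|Δy|)+1 lattice points, so counting each shared vertex once the boundary has gcd(14,10) + gcd(12,58) + gcd(27,67) + gcd(1,1) = 2+2+1+1 = 6.
By Pick's theorem A = I + B/2 − 1, so I = 393 − 6/2 + 1 = 391.

391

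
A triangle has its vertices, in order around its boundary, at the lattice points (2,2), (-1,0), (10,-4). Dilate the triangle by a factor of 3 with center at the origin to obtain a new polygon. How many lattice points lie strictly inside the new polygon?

148

By the shoelace formula, twice the signed area is |(2·0 − (-1)·2) + ((-1)·(-4) − 10·0) + (10·2 − 2·(-4))| = 34, so the area is 17.
The number of boundary lattice points is Σ gcd(|Δx|,|Δy|) = gcd(3,2) + gcd(11,4) + gcd(8,6) = 1+1+2 = 4.
Scaling by 3 multiplies the area by 3² = 9 (so the new area is 153) and multiplies the boundary lattice-point count by 3, giving 12.
By Pick's theorem, the interior count of the dilated polygon is 153 − 12/2 + 1 = 148.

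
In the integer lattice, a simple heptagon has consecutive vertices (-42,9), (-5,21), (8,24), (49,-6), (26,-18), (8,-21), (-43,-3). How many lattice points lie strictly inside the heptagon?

2454

By the shoelace formula, twice the signed area is |((-42)·21 − (-5)·9) + ((-5)·24 − 8·21) + (8·(-6) − 49·24) + (49·(-18) − 26·(-6)) + (26·(-21) − 8·(-18)) + (8·(-3) − (-43)·(-21)) + ((-43)·9 − (-42)·(-3))| = 4917, so the area is 4917/2.
Along each edge there are gcd(|Δx|,|Δy|)+1 lattice points, so counting each shared vertex once the boundary has gcd(37,12) + gcd(13,3) + gcd(41,30) + gcd(23,12) + gcd(18,3) + gcd(51,18) + gcd(1,12) = 1+1+1+1+3+3+1 = 11.
Pick's theorem gives I = A − B/2 + 1 = 4917/2 − 11/2 + 1 = 2454.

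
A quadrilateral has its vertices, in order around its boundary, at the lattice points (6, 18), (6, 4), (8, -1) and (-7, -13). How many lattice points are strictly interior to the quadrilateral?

The shoelace formula gives twice the area as |[6·4 − 6·18] + [6·(-1) − 8·4] + [8·(-13) − (-7)·(-1)] + [(-7)·18 − 6·(-13)]| = 281, so the area is 281/2.
Along each edge there are gcd(|Δx|,|Δy|)+1 lattice points, so counting each shared vertex once the boundary has gcd(0,14) + gcd(2,5) + gcd(15,12) + gcd(13,31) = 14+1+3+1 = 19.
Pick's theorem gives I = A − B/2 + 1 = 281/2 − 19/2 + 1 = 132.

132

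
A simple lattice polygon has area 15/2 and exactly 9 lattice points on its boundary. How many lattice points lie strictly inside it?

4

From Pick's theorem, I = A − B/2 + 1 = 15/2 − 9/2 + 1 = 4.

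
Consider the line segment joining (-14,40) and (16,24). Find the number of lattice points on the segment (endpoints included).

3

The number of lattice points on a segment between lattice points is gcd(|Δx|,|Δy|) + 1 = gcd(30,16) + 1 = 2 + 1 = 3.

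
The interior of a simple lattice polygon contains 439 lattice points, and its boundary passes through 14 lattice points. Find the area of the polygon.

By Pick's theorem, A = I + B/2 − 1 = 439 + 14/2 − 1 = 445.

445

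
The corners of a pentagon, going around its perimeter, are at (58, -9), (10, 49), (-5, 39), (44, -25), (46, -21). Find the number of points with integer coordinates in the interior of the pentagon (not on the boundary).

By the shoelace formula, twice the signed area is |[58·49 − 10·(-9)] + [10·39 − (-5)·49] + [(-5)·(-25) − 44·39] + [44·(-21) − 46·(-25)] + [46·(-9) − 58·(-21)]| = 3006, so the area is 1503.
The number of boundary lattice points is Σ gcd(|Δx|,|Δy|) = gcd(48,58) + gcd(15,10) + gcd(49,64) + gcd(2,4) + gcd(12,12) = 2+5+1+2+12 = 22.
By Pick's theorem A = I + B/2 − 1, so I = 1503 − 22/2 + 1 = 1493.

1493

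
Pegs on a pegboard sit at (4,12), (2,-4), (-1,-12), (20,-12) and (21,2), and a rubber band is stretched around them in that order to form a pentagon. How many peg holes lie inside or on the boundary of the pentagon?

374

The shoelace formula gives twice the area as |(4·(-4) − 2·12) + (2·(-12) − (-1)·(-4)) + ((-1)·(-12) − 20·(-12)) + (20·2 − 21·(-12)) + (21·12 − 4·2)| = 720, so the area is 360.
The number of boundary lattice points is Σ gcd(|Δx|,|Δy|) = gcd(2,16) + gcd(3,8) + gcd(21,0) + gcd(1,14) + gcd(17,10) = 2+1+21+1+1 = 26.
Pick's theorem gives I = A − B/2 + 1 = 360 − 26/2 + 1 = 348, so the closed region contains I + B = 348 + 26 = 374 lattice points.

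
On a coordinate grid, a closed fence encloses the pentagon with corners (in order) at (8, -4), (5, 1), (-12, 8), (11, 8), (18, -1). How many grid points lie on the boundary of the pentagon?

27

The number of boundary lattice points is Σ gcd(|Δx|,|Δy|) = gcd(3,5) + gcd(17,7) + gcd(23,0) + gcd(7,9) + gcd(10,3) = 1+1+23+1+1 = 27.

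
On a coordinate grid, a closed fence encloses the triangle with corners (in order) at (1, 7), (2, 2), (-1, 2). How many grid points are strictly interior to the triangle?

The shoelace formula gives twice the area as |(1·2 − 2·7) + (2·2 − (-1)·2) + ((-1)·7 − 1·2)| = 15, so the area is 15/2.
Along each edge there are gcd(|Δx|,|Δy|)+1 lattice points, so counting each shared vertex once the boundary has gcd(1,5) + gcd(3,0) + gcd(2,5) = 1+3+1 = 5.
Pick's theorem gives I = A − B/2 + 1 = 15/2 − 5/2 + 1 = 6.

6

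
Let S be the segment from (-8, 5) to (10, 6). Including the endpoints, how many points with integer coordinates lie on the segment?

The number of lattice points on a segment between lattice points is gcd(|Δx|,|Δy|) + 1 = gcd(18,1) + 1 = 1 + 1 = 2.

2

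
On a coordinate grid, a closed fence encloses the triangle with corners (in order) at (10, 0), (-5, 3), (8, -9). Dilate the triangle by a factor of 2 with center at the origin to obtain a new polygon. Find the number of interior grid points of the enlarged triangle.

The shoelace formula gives twice the area as |[10·3 − (-5)·0] + [(-5)·(-9) − 8·3] + [8·0 − 10·(-9)]| = 141, so the area is 141/2.
Along each edge there are gcd(|Δx|,|Δy|)+1 lattice points, so counting each shared vertex once the boundary has gcd(15,3) + gcd(13,12) + gcd(2,9) = 3+1+1 = 5.
Scaling by 2 multiplies the area by 2² = 4 (so the new area is 282) and multiplies the boundary lattice-point count by 2, giving 10.
By Pick's theorem, the interior count of the dilated polygon is 282 − 10/2 + 1 = 278.

278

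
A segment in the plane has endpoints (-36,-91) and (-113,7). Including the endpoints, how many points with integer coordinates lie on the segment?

8

The number of lattice points on a segment between lattice points is gcd(|Δx|,|Δy|) + 1 = gcd(77,98) + 1 = 7 + 1 = 8.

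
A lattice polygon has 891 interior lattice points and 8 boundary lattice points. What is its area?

894

Pick's theorem states A = I + B/2 − 1, so A = 891 + 8/2 − 1 = 894.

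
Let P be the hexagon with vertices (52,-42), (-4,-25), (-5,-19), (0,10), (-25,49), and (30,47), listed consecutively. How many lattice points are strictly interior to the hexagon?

3831

By the shoelace formula, twice the signed area is |[52·(-25) − (-4)·(-42)] + [(-4)·(-19) − (-5)·(-25)] + [(-5)·10 − 0·(-19)] + [0·49 − (-25)·10] + [(-25)·47 − 30·49] + [30·(-42) − 52·47]| = 7666, so the area is 3833.
Summing gcd(|Δx|,|Δy|) over the edges gives the boundary count: gcd(56,17) + gcd(1,6) + gcd(5,29) + gcd(25,39) + gcd(55,2) + gcd(22,89) = 1+1+1+1+1+1 = 6.
By Pick's theorem A = I + B/2 − 1, so I = 3833 − 6/2 + 1 = 3831.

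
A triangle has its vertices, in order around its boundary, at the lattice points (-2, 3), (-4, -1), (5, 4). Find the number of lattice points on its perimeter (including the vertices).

Summing gcd(|Δx|,|Δy|) over the edges gives the boundary count: gcd(2,4) + gcd(9,5) + gcd(7,1) = 2+1+1 = 4.

4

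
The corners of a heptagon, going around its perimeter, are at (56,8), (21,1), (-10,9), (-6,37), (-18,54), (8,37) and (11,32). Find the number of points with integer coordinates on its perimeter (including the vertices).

18

The number of boundary lattice points is Σ gcd(|Δx|,|Δy|) = gcd(35,7) + gcd(31,8) + gcd(4,28) + gcd(12,17) + gcd(26,17) + gcd(3,5) + gcd(45,24) = 7+1+4+1+1+1+3 = 18.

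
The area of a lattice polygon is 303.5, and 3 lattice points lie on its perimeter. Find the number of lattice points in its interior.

303

From Pick's theorem, I = A − B/2 + 1 = 303.5 − 3/2 + 1 = 303.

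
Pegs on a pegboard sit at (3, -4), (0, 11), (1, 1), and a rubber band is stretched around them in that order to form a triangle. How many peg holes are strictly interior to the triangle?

Using the shoelace formula, 2A = |(3·11 − 0·(-4)) + (0·1 − 1·11) + (1·(-4) − 3·1)| = 15, so the area is 15/2.
The number of boundary lattice points is Σ gcd(|Δx|,|Δy|) = gcd(3,15) + gcd(1,10) + gcd(2,5) = 3+1+1 = 5.
Pick's theorem gives I = A − B/2 + 1 = 15/2 − 5/2 + 1 = 6.

6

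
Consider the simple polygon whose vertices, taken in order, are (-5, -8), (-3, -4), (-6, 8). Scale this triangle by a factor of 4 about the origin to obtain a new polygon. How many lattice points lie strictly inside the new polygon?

277

By the shoelace formula, twice the signed area is |[(-5)·(-4) − (-3)·(-8)] + [(-3)·8 − (-6)·(-4)] + [(-6)·(-8) − (-5)·8]| = 36, so the area is 18.
The number of boundary lattice points is Σ gcd(|Δx|,|Δy|) = gcd(2,4) + gcd(3,12) + gcd(1,16) = 2+3+1 = 6.
Scaling by 4 multiplies the area by 4² = 16 (so the new area is 288) and multiplies the boundary lattice-point count by 4, giving 24.
By Pick's theorem, the interior count of the dilated polygon is 288 − 24/2 + 1 = 277.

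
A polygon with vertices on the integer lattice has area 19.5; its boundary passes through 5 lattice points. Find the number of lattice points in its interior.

18

From Pick's theorem, I = A − B/2 + 1 = 19.5 − 5/2 + 1 = 18.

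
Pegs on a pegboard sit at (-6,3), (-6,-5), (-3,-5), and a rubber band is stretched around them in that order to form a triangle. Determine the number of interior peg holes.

Using the shoelace formula, 2A = |[(-6)·(-5) − (-6)·3] + [(-6)·(-5) − (-3)·(-5)] + [(-3)·3 − (-6)·(-5)]| = 24, so the area is 12.
Along each edge there are gcd(|Δx|,|Δy|)+1 lattice points, so counting each shared vertex once the boundary has gcd(0,8) + gcd(3,0) + gcd(3,8) = 8+3+1 = 12.
By Pick's theorem A = I + B/2 − 1, so I = 12 − 12/2 + 1 = 7.

7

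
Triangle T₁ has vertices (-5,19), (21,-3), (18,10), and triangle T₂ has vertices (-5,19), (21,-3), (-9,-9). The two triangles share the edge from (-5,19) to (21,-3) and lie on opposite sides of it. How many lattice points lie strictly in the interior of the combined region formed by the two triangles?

539

The union is the simple quadrilateral with vertices (-5,19), (18,10), (21,-3), (-9,-9) in order.
By the shoelace formula, twice the signed area is |[(-5)·10 − 18·19] + [18·(-3) − 21·10] + [21·(-9) − (-9)·(-3)] + [(-9)·19 − (-5)·(-9)]| = 1088, so the area is 544.
Summing gcd(|Δx|,|Δy|) over the edges gives the boundary count: gcd(23,9) + gcd(3,13) + gcd(30,6) + gcd(4,28) = 1+1+6+4 = 12.
By Pick's theorem I = A − B/2 + 1 = 544 − 12/2 + 1 = 539.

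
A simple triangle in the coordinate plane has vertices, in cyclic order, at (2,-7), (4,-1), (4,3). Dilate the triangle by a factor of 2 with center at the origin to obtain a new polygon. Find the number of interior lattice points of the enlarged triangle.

The shoelace formula gives twice the area as |[2·(-1) − 4·(-7)] + [4·3 − 4·(-1)] + [4·(-7) − 2·3]| = 8, so the area is 4.
The number of boundary lattice points is Σ gcd(|Δx|,|Δy|) = gcd(2,6) + gcd(0,4) + gcd(2,10) = 2+4+2 = 8.
Scaling by 2 multiplies the area by 2² = 4 (so the new area is 16) and multiplies the boundary lattice-point count by 2, giving 16.
By Pick's theorem, the interior count of the dilated polygon is 16 − 16/2 + 1 = 9.

9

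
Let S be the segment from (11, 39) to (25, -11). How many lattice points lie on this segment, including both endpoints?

The number of lattice points on a segment between lattice points is gcd(|Δx|,|Δy|) + 1 = gcd(14,50) + 1 = 2 + 1 = 3.

3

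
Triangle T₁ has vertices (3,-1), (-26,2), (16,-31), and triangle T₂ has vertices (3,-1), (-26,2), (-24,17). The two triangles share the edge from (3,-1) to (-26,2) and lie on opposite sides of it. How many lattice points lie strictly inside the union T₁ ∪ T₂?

630

The union is the simple quadrilateral with vertices (3,-1), (16,-31), (-26,2), (-24,17) in order.
By the shoelace formula, twice the signed area is |(3·(-31) − 16·(-1)) + (16·2 − (-26)·(-31)) + ((-26)·17 − (-24)·2) + ((-24)·(-1) − 3·17)| = 1272, so the area is 636.
The number of boundary lattice points is Σ gcd(|Δx|,|Δy|) = gcd(13,30) + gcd(42,33) + gcd(2,15) + gcd(27,18) = 1+3+1+9 = 14.
By Pick's theorem I = A − B/2 + 1 = 636 − 14/2 + 1 = 630.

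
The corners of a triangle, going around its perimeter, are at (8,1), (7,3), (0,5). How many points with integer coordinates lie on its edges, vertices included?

Along each edge there are gcd(|Δx|,|Δy|)+1 lattice points, so counting each shared vertex once the boundary has gcd(1,2) + gcd(7,2) + gcd(8,4) = 1+1+4 = 6.

6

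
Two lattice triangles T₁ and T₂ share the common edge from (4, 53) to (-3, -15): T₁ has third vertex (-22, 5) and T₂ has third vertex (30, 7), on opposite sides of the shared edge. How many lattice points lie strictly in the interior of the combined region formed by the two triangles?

The union is the simple quadrilateral with vertices (4, 53), (-22, 5), (-3, -15), (30, 7) in order.
The shoelace formula gives twice the area as |[4·5 − (-22)·53] + [(-22)·(-15) − (-3)·5] + [(-3)·7 − 30·(-15)] + [30·53 − 4·7]| = 3522, so the area is 1761.
Along each edge there are gcd(|Δx|,|Δy|)+1 lattice points, so counting each shared vertex once the boundary has gcd(26,48) + gcd(19,20) + gcd(33,22) + gcd(26,46) = 2+1+11+2 = 16.
By Pick's theorem I = A − B/2 + 1 = 1761 − 16/2 + 1 = 1754.

1754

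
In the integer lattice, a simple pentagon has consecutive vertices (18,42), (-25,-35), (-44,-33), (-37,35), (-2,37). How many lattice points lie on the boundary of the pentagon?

9

Summing gcd(|Δx|,|Δy|) over the edges gives the boundary count: gcd(43,77) + gcd(19,2) + gcd(7,68) + gcd(35,2) + gcd(20,5) = 1+1+1+1+5 = 9.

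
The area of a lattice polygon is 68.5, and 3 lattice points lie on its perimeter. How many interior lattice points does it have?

From Pick's theorem, I = A − B/2 + 1 = 68.5 − 3/2 + 1 = 68.

68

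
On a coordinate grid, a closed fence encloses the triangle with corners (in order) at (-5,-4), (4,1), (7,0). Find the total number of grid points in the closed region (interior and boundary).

16

Using the shoelace formula, 2A = |((-5)·1 − 4·(-4)) + (4·0 − 7·1) + (7·(-4) − (-5)·0)| = 24, so the area is 12.
Summing gcd(|Δx|,|Δy|) over the edges gives the boundary count: gcd(9,5) + gcd(3,1) + gcd(12,4) = 1+1+4 = 6.
Pick's theorem gives I = A − B/2 + 1 = 12 − 6/2 + 1 = 10, so the closed region contains I + B = 10 + 6 = 16 lattice points.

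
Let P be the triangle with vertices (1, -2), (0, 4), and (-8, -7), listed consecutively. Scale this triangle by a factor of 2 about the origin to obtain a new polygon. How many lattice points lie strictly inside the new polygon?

116

Using the shoelace formula, 2A = |[1·4 − 0·(-2)] + [0·(-7) − (-8)·4] + [(-8)·(-2) − 1·(-7)]| = 59, so the area is 29.5.
Along each edge there are gcd(|Δx|,|Δy|)+1 lattice points, so counting each shared vertex once the boundary has gcd(1,6) + gcd(8,11) + gcd(9,5) = 1+1+1 = 3.
Scaling by 2 multiplies the area by 2² = 4 (so the new area is 118) and multiplies the boundary lattice-point count by 2, giving 6.
By Pick's theorem, the interior count of the dilated polygon is 118 − 6/2 + 1 = 116.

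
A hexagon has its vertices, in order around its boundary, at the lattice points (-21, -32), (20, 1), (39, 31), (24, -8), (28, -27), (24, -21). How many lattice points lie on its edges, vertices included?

9

Summing gcd(|Δx|,|Δy|) over the edges gives the boundary count: gcd(41,33) + gcd(19,30) + gcd(15,39) + gcd(4,19) + gcd(4,6) + gcd(45,11) = 1+1+3+1+2+1 = 9.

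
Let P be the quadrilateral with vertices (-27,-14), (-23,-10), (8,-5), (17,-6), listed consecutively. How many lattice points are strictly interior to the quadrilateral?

The shoelace formula gives twice the area as |[(-27)·(-10) − (-23)·(-14)] + [(-23)·(-5) − 8·(-10)] + [8·(-6) − 17·(-5)] + [17·(-14) − (-27)·(-6)]| = 220, so the area is 110.
The number of boundary lattice points is Σ gcd(|Δx|,|Δy|) = gcd(4,4) + gcd(31,5) + gcd(9,1) + gcd(44,8) = 4+1+1+4 = 10.
Pick's theorem gives I = A − B/2 + 1 = 110 − 10/2 + 1 = 106.

106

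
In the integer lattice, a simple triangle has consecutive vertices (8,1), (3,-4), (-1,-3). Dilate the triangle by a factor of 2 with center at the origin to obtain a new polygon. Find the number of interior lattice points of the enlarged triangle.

44

By the shoelace formula, twice the signed area is |[8·(-4) − 3·1] + [3·(-3) − (-1)·(-4)] + [(-1)·1 − 8·(-3)]| = 25, so the area is 12.5.
Along each edge there are gcd(|Δx|,|Δy|)+1 lattice points, so counting each shared vertex once the boundary has gcd(5,5) + gcd(4,1) + gcd(9,4) = 5+1+1 = 7.
Scaling by 2 multiplies the area by 2² = 4 (so the new area is 50) and multiplies the boundary lattice-point count by 2, giving 14.
By Pick's theorem, the interior count of the dilated polygon is 50 − 14/2 + 1 = 44.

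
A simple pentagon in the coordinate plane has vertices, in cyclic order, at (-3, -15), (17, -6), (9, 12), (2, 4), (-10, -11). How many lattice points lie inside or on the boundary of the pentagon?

Using the shoelace formula, 2A = |[(-3)·(-6) − 17·(-15)] + [17·12 − 9·(-6)] + [9·4 − 2·12] + [2·(-11) − (-10)·4] + [(-10)·(-15) − (-3)·(-11)]| = 678, so the area is 339.
The number of boundary lattice points is Σ gcd(|Δx|,|Δy|) = gcd(20,9) + gcd(8,18) + gcd(7,8) + gcd(12,15) + gcd(7,4) = 1+2+1+3+1 = 8.
Pick's theorem gives I = A − B/2 + 1 = 339 − 8/2 + 1 = 336, so the closed region contains I + B = 336 + 8 = 344 lattice points.

344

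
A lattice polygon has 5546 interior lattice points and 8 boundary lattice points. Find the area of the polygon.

5549

Pick's theorem states A = I + B/2 − 1, so A = 5546 + 8/2 − 1 = 5549.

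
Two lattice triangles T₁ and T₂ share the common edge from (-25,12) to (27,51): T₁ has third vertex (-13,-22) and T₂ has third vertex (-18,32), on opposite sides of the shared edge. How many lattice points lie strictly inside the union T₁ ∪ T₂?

The union is the simple quadrilateral with vertices (-25,12), (-13,-22), (27,51), (-18,32) in order.
Using the shoelace formula, 2A = |((-25)·(-22) − (-13)·12) + ((-13)·51 − 27·(-22)) + (27·32 − (-18)·51) + ((-18)·12 − (-25)·32)| = 3003, so the area is 3003/2.
The number of boundary lattice points is Σ gcd(|Δx|,|Δy|) = gcd(12,34) + gcd(40,73) + gcd(45,19) + gcd(7,20) = 2+1+1+1 = 5.
By Pick's theorem I = A − B/2 + 1 = 3003/2 − 5/2 + 1 = 1500.

1500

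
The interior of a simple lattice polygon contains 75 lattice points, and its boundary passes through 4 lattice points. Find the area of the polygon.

Pick's theorem states A = I + B/2 − 1, so A = 75 + 4/2 − 1 = 76.

76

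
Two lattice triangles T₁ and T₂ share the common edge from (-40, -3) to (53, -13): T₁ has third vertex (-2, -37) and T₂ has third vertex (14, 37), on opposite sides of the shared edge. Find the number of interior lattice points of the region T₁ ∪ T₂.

3519

The union is the simple quadrilateral with vertices (-40, -3), (-2, -37), (53, -13), (14, 37) in order.
Using the shoelace formula, 2A = |[(-40)·(-37) − (-2)·(-3)] + [(-2)·(-13) − 53·(-37)] + [53·37 − 14·(-13)] + [14·(-3) − (-40)·37]| = 7042, so the area is 3521.
Along each edge there are gcd(|Δx|,|Δy|)+1 lattice points, so counting each shared vertex once the boundary has gcd(38,34) + gcd(55,24) + gcd(39,50) + gcd(54,40) = 2+1+1+2 = 6.
By Pick's theorem I = A − B/2 + 1 = 3521 − 6/2 + 1 = 3519.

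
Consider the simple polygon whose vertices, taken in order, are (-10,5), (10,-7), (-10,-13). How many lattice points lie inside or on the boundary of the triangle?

By the shoelace formula, twice the signed area is |((-10)·(-7) − 10·5) + (10·(-13) − (-10)·(-7)) + ((-10)·5 − (-10)·(-13))| = 360, so the area is 180.
The number of boundary lattice points is Σ gcd(|Δx|,|Δy|) = gcd(20,12) + gcd(20,6) + gcd(0,18) = 4+2+18 = 24.
Pick's theorem gives I = A − B/2 + 1 = 180 − 24/2 + 1 = 169, so the closed region contains I + B = 169 + 24 = 193 lattice points.

193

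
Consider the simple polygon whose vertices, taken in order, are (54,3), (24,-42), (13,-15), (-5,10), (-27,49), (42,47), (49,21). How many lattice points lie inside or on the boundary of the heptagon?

By the shoelace formula, twice the signed area is |(54·(-42) − 24·3) + (24·(-15) − 13·(-42)) + (13·10 − (-5)·(-15)) + ((-5)·49 − (-27)·10) + ((-27)·47 − 42·49) + (42·21 − 49·47) + (49·3 − 54·21)| = 7809, so the area is 3904.5.
Summing gcd(|Δx|,|Δy|) over the edges gives the boundary count: gcd(30,45) + gcd(11,27) + gcd(18,25) + gcd(22,39) + gcd(69,2) + gcd(7,26) + gcd(5,18) = 15+1+1+1+1+1+1 = 21.
Pick's theorem gives I = A − B/2 + 1 = 3904.5 − 21/2 + 1 = 3895, so the closed region contains I + B = 3895 + 21 = 3916 lattice points.

3916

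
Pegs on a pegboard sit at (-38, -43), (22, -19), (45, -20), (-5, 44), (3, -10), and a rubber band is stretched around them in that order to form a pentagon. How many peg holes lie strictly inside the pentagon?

By the shoelace formula, twice the signed area is |((-38)·(-19) − 22·(-43)) + (22·(-20) − 45·(-19)) + (45·44 − (-5)·(-20)) + ((-5)·(-10) − 3·44) + (3·(-43) − (-38)·(-10))| = 3372, so the area is 1686.
Along each edge there are gcd(|Δx|,|Δy|)+1 lattice points, so counting each shared vertex once the boundary has gcd(60,24) + gcd(23,1) + gcd(50,64) + gcd(8,54) + gcd(41,33) = 12+1+2+2+1 = 18.
Pick's theorem gives I = A − B/2 + 1 = 1686 − 18/2 + 1 = 1678.

1678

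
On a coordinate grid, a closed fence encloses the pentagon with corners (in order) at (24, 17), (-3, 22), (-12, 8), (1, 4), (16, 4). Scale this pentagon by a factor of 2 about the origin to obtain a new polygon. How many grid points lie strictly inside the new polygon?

Using the shoelace formula, 2A = |[24·22 − (-3)·17] + [(-3)·8 − (-12)·22] + [(-12)·4 − 1·8] + [1·4 − 16·4] + [16·17 − 24·4]| = 879, so the area is 439.5.
Summing gcd(|Δx|,|Δy|) over the edges gives the boundary count: gcd(27,5) + gcd(9,14) + gcd(13,4) + gcd(15,0) + gcd(8,13) = 1+1+1+15+1 = 19.
Scaling by 2 multiplies the area by 2² = 4 (so the new area is 1758) and multiplies the boundary lattice-point count by 2, giving 38.
By Pick's theorem, the interior count of the dilated polygon is 1758 − 38/2 + 1 = 1740.

1740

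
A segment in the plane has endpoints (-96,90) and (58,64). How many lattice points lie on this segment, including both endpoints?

3

The number of lattice points on a segment between lattice points is gcd(|Δx|,|Δy|) + 1 = gcd(154,26) + 1 = 2 + 1 = 3.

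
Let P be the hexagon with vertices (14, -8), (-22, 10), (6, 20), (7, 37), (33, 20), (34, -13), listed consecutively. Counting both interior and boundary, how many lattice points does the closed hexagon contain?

1382

The shoelace formula gives twice the area as |[14·10 − (-22)·(-8)] + [(-22)·20 − 6·10] + [6·37 − 7·20] + [7·20 − 33·37] + [33·(-13) − 34·20] + [34·(-8) − 14·(-13)]| = 2734, so the area is 1367.
Along each edge there are gcd(|Δx|,|Δy|)+1 lattice points, so counting each shared vertex once the boundary has gcd(36,18) + gcd(28,10) + gcd(1,17) + gcd(26,17) + gcd(1,33) + gcd(20,5) = 18+2+1+1+1+5 = 28.
Pick's theorem gives I = A − B/2 + 1 = 1367 − 28/2 + 1 = 1354, so the closed region contains I + B = 1354 + 28 = 1382 lattice points.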